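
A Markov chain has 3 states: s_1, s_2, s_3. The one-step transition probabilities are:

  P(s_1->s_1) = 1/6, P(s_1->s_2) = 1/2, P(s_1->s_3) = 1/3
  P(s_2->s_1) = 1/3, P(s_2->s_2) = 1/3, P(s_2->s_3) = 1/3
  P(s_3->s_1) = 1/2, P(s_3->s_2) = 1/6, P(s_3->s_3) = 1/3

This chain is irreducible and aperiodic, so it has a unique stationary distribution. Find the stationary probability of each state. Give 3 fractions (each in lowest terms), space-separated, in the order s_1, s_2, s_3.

Answer: 1/3 1/3 1/3

Derivation:
The stationary distribution satisfies pi = pi * P, i.e.:
  pi_s_1 = 1/6*pi_s_1 + 1/3*pi_s_2 + 1/2*pi_s_3
  pi_s_2 = 1/2*pi_s_1 + 1/3*pi_s_2 + 1/6*pi_s_3
  pi_s_3 = 1/3*pi_s_1 + 1/3*pi_s_2 + 1/3*pi_s_3
with normalization: pi_s_1 + pi_s_2 + pi_s_3 = 1.

Using the first 2 balance equations plus normalization, the linear system A*pi = b is:
  [-5/6, 1/3, 1/2] . pi = 0
  [1/2, -2/3, 1/6] . pi = 0
  [1, 1, 1] . pi = 1

Solving yields:
  pi_s_1 = 1/3
  pi_s_2 = 1/3
  pi_s_3 = 1/3

Verification (pi * P):
  1/3*1/6 + 1/3*1/3 + 1/3*1/2 = 1/3 = pi_s_1  (ok)
  1/3*1/2 + 1/3*1/3 + 1/3*1/6 = 1/3 = pi_s_2  (ok)
  1/3*1/3 + 1/3*1/3 + 1/3*1/3 = 1/3 = pi_s_3  (ok)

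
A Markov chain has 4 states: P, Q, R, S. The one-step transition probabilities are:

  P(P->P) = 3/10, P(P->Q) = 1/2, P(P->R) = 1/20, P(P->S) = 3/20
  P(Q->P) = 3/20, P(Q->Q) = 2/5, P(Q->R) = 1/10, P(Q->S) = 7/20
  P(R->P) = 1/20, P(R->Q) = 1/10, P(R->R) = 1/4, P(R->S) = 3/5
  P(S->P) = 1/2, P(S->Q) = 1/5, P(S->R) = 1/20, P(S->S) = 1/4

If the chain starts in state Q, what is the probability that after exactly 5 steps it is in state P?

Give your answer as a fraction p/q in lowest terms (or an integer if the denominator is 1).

Computing P^5 by repeated multiplication:
P^1 =
  P: [3/10, 1/2, 1/20, 3/20]
  Q: [3/20, 2/5, 1/10, 7/20]
  R: [1/20, 1/10, 1/4, 3/5]
  S: [1/2, 1/5, 1/20, 1/4]
P^2 =
  P: [97/400, 77/200, 17/200, 23/80]
  Q: [57/200, 63/200, 9/100, 31/100]
  R: [137/400, 21/100, 21/200, 137/400]
  S: [123/400, 77/200, 7/100, 19/80]
P^3 =
  P: [557/2000, 273/800, 69/800, 147/500]
  Q: [1169/4000, 679/2000, 67/800, 569/2000]
  R: [1243/4000, 1337/4000, 163/2000, 547/2000]
  S: [1089/4000, 1449/4000, 333/4000, 1129/4000]
P^4 =
  P: [5721/20000, 13727/40000, 1349/16000, 22917/80000]
  Q: [22803/80000, 217/625, 3349/40000, 22723/80000]
  R: [4547/16000, 14077/40000, 6641/80000, 2247/8000]
  S: [2813/10000, 1729/5000, 6781/80000, 23051/80000]
P^5 =
  P: [455581/1600000, 55363/160000, 67217/800000, 91271/320000]
  Q: [227037/800000, 277263/800000, 16821/200000, 3569/12500]
  R: [452213/1600000, 17367/50000, 67359/800000, 18293/64000]
  S: [455307/1600000, 276059/800000, 33697/400000, 457787/1600000]

(P^5)[Q -> P] = 227037/800000

Answer: 227037/800000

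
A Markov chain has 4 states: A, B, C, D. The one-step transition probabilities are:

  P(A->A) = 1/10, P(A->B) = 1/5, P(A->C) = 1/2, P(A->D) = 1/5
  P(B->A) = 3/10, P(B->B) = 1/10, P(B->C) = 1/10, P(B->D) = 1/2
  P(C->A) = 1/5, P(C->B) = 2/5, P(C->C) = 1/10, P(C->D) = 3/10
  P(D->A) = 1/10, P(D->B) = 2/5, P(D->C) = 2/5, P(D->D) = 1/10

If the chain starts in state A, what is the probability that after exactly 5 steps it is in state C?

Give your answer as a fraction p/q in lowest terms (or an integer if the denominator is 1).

Answer: 12751/50000

Derivation:
Computing P^5 by repeated multiplication:
P^1 =
  A: [1/10, 1/5, 1/2, 1/5]
  B: [3/10, 1/10, 1/10, 1/2]
  C: [1/5, 2/5, 1/10, 3/10]
  D: [1/10, 2/5, 2/5, 1/10]
P^2 =
  A: [19/100, 8/25, 1/5, 29/100]
  B: [13/100, 31/100, 37/100, 19/100]
  C: [19/100, 6/25, 27/100, 3/10]
  D: [11/50, 13/50, 17/100, 7/20]
P^3 =
  A: [23/125, 133/500, 263/1000, 287/1000]
  B: [199/1000, 281/1000, 209/1000, 311/1000]
  C: [7/40, 29/100, 133/500, 269/1000]
  D: [169/1000, 139/500, 293/1000, 13/50]
P^4 =
  A: [359/2000, 1417/5000, 2597/10000, 1387/5000]
  B: [1771/10000, 2759/10000, 2729/10000, 2741/10000]
  C: [923/5000, 139/500, 2507/10000, 2867/10000]
  D: [1849/10000, 707/2500, 307/1250, 2867/10000]
P^5 =
  A: [3653/20000, 6977/25000, 12751/50000, 1133/4000]
  B: [18247/100000, 28181/100000, 25307/100000, 5653/20000]
  C: [18067/100000, 874/3125, 5197/20000, 1399/5000]
  D: [566/3125, 13909/50000, 25997/100000, 28073/100000]

(P^5)[A -> C] = 12751/50000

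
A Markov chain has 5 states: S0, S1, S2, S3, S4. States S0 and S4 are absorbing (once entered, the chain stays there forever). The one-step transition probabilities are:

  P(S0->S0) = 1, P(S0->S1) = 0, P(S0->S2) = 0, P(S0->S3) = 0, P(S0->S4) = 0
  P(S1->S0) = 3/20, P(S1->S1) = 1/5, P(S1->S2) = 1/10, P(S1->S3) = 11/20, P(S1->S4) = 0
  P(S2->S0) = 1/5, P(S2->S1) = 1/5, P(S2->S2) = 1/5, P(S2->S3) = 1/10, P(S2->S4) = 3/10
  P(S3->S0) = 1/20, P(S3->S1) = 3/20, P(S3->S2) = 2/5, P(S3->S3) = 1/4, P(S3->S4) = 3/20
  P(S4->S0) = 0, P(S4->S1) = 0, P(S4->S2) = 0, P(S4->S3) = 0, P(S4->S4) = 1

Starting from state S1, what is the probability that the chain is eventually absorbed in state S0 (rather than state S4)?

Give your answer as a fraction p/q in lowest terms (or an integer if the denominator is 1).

Let a_i = P(absorbed in S0 | start in state i).
Boundary conditions: a_S0 = 1, a_S4 = 0.
For each transient state i, a_i = sum_j P(i->j) * a_j:
  a_S1 = 3/20*a_S0 + 1/5*a_S1 + 1/10*a_S2 + 11/20*a_S3 + 0*a_S4
  a_S2 = 1/5*a_S0 + 1/5*a_S1 + 1/5*a_S2 + 1/10*a_S3 + 3/10*a_S4
  a_S3 = 1/20*a_S0 + 3/20*a_S1 + 2/5*a_S2 + 1/4*a_S3 + 3/20*a_S4

Substituting a_S0 = 1 and a_S4 = 0, rearrange to (I - Q) a = r where r[i] = P(i -> S0):
  [4/5, -1/10, -11/20] . (a_S1, a_S2, a_S3) = 3/20
  [-1/5, 4/5, -1/10] . (a_S1, a_S2, a_S3) = 1/5
  [-3/20, -2/5, 3/4] . (a_S1, a_S2, a_S3) = 1/20

Solving yields:
  a_S1 = 331/643
  a_S2 = 551/1286
  a_S3 = 256/643

Starting state is S1, so the absorption probability is a_S1 = 331/643.

Answer: 331/643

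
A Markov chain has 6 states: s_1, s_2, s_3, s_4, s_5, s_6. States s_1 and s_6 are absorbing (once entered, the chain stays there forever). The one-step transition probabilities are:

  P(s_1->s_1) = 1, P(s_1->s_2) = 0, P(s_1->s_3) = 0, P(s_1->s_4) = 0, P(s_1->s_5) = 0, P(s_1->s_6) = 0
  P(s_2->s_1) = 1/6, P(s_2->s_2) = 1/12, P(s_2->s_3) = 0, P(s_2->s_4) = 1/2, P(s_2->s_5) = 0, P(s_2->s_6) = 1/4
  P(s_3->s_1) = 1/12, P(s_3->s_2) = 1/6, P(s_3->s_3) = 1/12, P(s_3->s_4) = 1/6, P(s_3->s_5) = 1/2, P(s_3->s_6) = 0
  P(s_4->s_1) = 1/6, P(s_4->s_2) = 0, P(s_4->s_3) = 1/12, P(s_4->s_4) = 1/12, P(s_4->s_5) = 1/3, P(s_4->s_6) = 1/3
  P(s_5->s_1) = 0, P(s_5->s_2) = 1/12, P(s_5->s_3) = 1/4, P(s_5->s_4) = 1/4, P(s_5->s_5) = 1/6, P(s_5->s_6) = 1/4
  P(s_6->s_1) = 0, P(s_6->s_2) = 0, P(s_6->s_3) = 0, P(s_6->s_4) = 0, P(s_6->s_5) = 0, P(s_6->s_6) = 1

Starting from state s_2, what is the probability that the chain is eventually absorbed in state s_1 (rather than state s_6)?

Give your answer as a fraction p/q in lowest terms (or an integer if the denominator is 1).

Let a_i = P(absorbed in s_1 | start in state i).
Boundary conditions: a_s_1 = 1, a_s_6 = 0.
For each transient state i, a_i = sum_j P(i->j) * a_j:
  a_s_2 = 1/6*a_s_1 + 1/12*a_s_2 + 0*a_s_3 + 1/2*a_s_4 + 0*a_s_5 + 1/4*a_s_6
  a_s_3 = 1/12*a_s_1 + 1/6*a_s_2 + 1/12*a_s_3 + 1/6*a_s_4 + 1/2*a_s_5 + 0*a_s_6
  a_s_4 = 1/6*a_s_1 + 0*a_s_2 + 1/12*a_s_3 + 1/12*a_s_4 + 1/3*a_s_5 + 1/3*a_s_6
  a_s_5 = 0*a_s_1 + 1/12*a_s_2 + 1/4*a_s_3 + 1/4*a_s_4 + 1/6*a_s_5 + 1/4*a_s_6

Substituting a_s_1 = 1 and a_s_6 = 0, rearrange to (I - Q) a = r where r[i] = P(i -> s_1):
  [11/12, 0, -1/2, 0] . (a_s_2, a_s_3, a_s_4, a_s_5) = 1/6
  [-1/6, 11/12, -1/6, -1/2] . (a_s_2, a_s_3, a_s_4, a_s_5) = 1/12
  [0, -1/12, 11/12, -1/3] . (a_s_2, a_s_3, a_s_4, a_s_5) = 1/6
  [-1/12, -1/4, -1/4, 5/6] . (a_s_2, a_s_3, a_s_4, a_s_5) = 0

Solving yields:
  a_s_2 = 1436/4217
  a_s_3 = 1371/4217
  a_s_4 = 1227/4217
  a_s_5 = 923/4217

Starting state is s_2, so the absorption probability is a_s_2 = 1436/4217.

Answer: 1436/4217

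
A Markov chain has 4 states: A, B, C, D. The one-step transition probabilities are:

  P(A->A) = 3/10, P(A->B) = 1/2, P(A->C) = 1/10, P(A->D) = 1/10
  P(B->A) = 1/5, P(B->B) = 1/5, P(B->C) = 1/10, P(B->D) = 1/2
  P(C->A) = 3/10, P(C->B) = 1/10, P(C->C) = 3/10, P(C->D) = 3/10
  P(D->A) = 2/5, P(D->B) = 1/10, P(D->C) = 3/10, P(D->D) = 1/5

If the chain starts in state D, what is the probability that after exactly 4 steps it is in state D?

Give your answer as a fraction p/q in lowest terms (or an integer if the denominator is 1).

Answer: 1321/5000

Derivation:
Computing P^4 by repeated multiplication:
P^1 =
  A: [3/10, 1/2, 1/10, 1/10]
  B: [1/5, 1/5, 1/10, 1/2]
  C: [3/10, 1/10, 3/10, 3/10]
  D: [2/5, 1/10, 3/10, 1/5]
P^2 =
  A: [13/50, 27/100, 7/50, 33/100]
  B: [33/100, 1/5, 11/50, 1/4]
  C: [8/25, 23/100, 11/50, 23/100]
  D: [31/100, 27/100, 1/5, 11/50]
P^3 =
  A: [153/500, 231/1000, 97/500, 269/1000]
  B: [61/200, 63/250, 97/500, 249/1000]
  C: [3/10, 251/1000, 19/100, 259/1000]
  D: [59/200, 251/1000, 23/125, 27/100]
P^4 =
  A: [1519/5000, 491/2000, 963/5000, 2581/10000]
  B: [2997/10000, 309/1250, 943/5000, 529/2000]
  C: [188/625, 2451/10000, 949/5000, 2643/10000]
  D: [3019/10000, 2431/10000, 477/2500, 1321/5000]

(P^4)[D -> D] = 1321/5000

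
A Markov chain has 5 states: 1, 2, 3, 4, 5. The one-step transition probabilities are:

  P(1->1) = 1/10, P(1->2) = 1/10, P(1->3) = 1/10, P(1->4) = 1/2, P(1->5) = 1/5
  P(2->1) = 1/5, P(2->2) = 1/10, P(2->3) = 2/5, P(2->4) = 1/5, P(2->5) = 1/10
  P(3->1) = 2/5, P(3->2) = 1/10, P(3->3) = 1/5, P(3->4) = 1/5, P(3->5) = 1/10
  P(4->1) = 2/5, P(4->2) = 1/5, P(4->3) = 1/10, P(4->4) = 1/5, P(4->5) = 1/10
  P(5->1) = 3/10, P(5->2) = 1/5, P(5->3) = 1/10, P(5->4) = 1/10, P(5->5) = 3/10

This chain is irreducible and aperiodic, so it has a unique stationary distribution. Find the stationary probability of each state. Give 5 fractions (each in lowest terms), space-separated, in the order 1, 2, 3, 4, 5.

The stationary distribution satisfies pi = pi * P, i.e.:
  pi_1 = 1/10*pi_1 + 1/5*pi_2 + 2/5*pi_3 + 2/5*pi_4 + 3/10*pi_5
  pi_2 = 1/10*pi_1 + 1/10*pi_2 + 1/10*pi_3 + 1/5*pi_4 + 1/5*pi_5
  pi_3 = 1/10*pi_1 + 2/5*pi_2 + 1/5*pi_3 + 1/10*pi_4 + 1/10*pi_5
  pi_4 = 1/2*pi_1 + 1/5*pi_2 + 1/5*pi_3 + 1/5*pi_4 + 1/10*pi_5
  pi_5 = 1/5*pi_1 + 1/10*pi_2 + 1/10*pi_3 + 1/10*pi_4 + 3/10*pi_5
with normalization: pi_1 + pi_2 + pi_3 + pi_4 + pi_5 = 1.

Using the first 4 balance equations plus normalization, the linear system A*pi = b is:
  [-9/10, 1/5, 2/5, 2/5, 3/10] . pi = 0
  [1/10, -9/10, 1/10, 1/5, 1/5] . pi = 0
  [1/10, 2/5, -4/5, 1/10, 1/10] . pi = 0
  [1/2, 1/5, 1/5, -4/5, 1/10] . pi = 0
  [1, 1, 1, 1, 1] . pi = 1

Solving yields:
  pi_1 = 1445/5283
  pi_2 = 251/1761
  pi_3 = 838/5283
  pi_4 = 1406/5283
  pi_5 = 841/5283

Verification (pi * P):
  1445/5283*1/10 + 251/1761*1/5 + 838/5283*2/5 + 1406/5283*2/5 + 841/5283*3/10 = 1445/5283 = pi_1  (ok)
  1445/5283*1/10 + 251/1761*1/10 + 838/5283*1/10 + 1406/5283*1/5 + 841/5283*1/5 = 251/1761 = pi_2  (ok)
  1445/5283*1/10 + 251/1761*2/5 + 838/5283*1/5 + 1406/5283*1/10 + 841/5283*1/10 = 838/5283 = pi_3  (ok)
  1445/5283*1/2 + 251/1761*1/5 + 838/5283*1/5 + 1406/5283*1/5 + 841/5283*1/10 = 1406/5283 = pi_4  (ok)
  1445/5283*1/5 + 251/1761*1/10 + 838/5283*1/10 + 1406/5283*1/10 + 841/5283*3/10 = 841/5283 = pi_5  (ok)

Answer: 1445/5283 251/1761 838/5283 1406/5283 841/5283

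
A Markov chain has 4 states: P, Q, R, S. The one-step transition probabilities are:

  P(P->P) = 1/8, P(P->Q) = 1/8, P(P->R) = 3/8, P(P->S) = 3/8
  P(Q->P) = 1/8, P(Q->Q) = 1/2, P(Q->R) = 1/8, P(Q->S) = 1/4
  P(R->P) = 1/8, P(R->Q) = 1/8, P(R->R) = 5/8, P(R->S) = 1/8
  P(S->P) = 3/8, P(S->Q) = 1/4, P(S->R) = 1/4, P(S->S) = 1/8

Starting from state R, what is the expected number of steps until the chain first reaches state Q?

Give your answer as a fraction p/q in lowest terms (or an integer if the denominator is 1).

Let h_i = expected steps to first reach Q from state i.
Boundary: h_Q = 0.
First-step equations for the other states:
  h_P = 1 + 1/8*h_P + 1/8*h_Q + 3/8*h_R + 3/8*h_S
  h_R = 1 + 1/8*h_P + 1/8*h_Q + 5/8*h_R + 1/8*h_S
  h_S = 1 + 3/8*h_P + 1/4*h_Q + 1/4*h_R + 1/8*h_S

Substituting h_Q = 0 and rearranging gives the linear system (I - Q) h = 1:
  [7/8, -3/8, -3/8] . (h_P, h_R, h_S) = 1
  [-1/8, 3/8, -1/8] . (h_P, h_R, h_S) = 1
  [-3/8, -1/4, 7/8] . (h_P, h_R, h_S) = 1

Solving yields:
  h_P = 232/35
  h_R = 48/7
  h_S = 208/35

Starting state is R, so the expected hitting time is h_R = 48/7.

Answer: 48/7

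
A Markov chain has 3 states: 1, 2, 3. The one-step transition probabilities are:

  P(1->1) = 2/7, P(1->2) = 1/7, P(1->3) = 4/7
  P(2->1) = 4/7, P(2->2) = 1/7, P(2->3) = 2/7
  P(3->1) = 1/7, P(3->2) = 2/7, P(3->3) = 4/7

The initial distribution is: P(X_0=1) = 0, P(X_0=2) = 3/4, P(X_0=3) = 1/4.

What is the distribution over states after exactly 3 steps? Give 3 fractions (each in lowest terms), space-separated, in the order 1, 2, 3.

Answer: 183/686 149/686 177/343

Derivation:
Propagating the distribution step by step (d_{t+1} = d_t * P):
d_0 = (1=0, 2=3/4, 3=1/4)
  d_1[1] = 0*2/7 + 3/4*4/7 + 1/4*1/7 = 13/28
  d_1[2] = 0*1/7 + 3/4*1/7 + 1/4*2/7 = 5/28
  d_1[3] = 0*4/7 + 3/4*2/7 + 1/4*4/7 = 5/14
d_1 = (1=13/28, 2=5/28, 3=5/14)
  d_2[1] = 13/28*2/7 + 5/28*4/7 + 5/14*1/7 = 2/7
  d_2[2] = 13/28*1/7 + 5/28*1/7 + 5/14*2/7 = 19/98
  d_2[3] = 13/28*4/7 + 5/28*2/7 + 5/14*4/7 = 51/98
d_2 = (1=2/7, 2=19/98, 3=51/98)
  d_3[1] = 2/7*2/7 + 19/98*4/7 + 51/98*1/7 = 183/686
  d_3[2] = 2/7*1/7 + 19/98*1/7 + 51/98*2/7 = 149/686
  d_3[3] = 2/7*4/7 + 19/98*2/7 + 51/98*4/7 = 177/343
d_3 = (1=183/686, 2=149/686, 3=177/343)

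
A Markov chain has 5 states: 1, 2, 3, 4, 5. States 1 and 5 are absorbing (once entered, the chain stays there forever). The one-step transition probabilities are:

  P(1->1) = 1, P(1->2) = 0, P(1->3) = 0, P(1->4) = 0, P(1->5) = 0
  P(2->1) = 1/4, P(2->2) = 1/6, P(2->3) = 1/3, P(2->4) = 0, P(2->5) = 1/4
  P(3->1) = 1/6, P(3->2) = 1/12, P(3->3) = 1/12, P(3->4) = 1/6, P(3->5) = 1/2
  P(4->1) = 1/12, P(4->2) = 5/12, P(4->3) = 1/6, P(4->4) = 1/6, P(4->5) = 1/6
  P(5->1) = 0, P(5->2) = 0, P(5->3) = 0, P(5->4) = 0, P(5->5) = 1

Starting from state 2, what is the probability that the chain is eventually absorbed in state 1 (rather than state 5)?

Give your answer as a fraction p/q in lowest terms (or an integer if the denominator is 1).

Answer: 29/70

Derivation:
Let a_i = P(absorbed in 1 | start in state i).
Boundary conditions: a_1 = 1, a_5 = 0.
For each transient state i, a_i = sum_j P(i->j) * a_j:
  a_2 = 1/4*a_1 + 1/6*a_2 + 1/3*a_3 + 0*a_4 + 1/4*a_5
  a_3 = 1/6*a_1 + 1/12*a_2 + 1/12*a_3 + 1/6*a_4 + 1/2*a_5
  a_4 = 1/12*a_1 + 5/12*a_2 + 1/6*a_3 + 1/6*a_4 + 1/6*a_5

Substituting a_1 = 1 and a_5 = 0, rearrange to (I - Q) a = r where r[i] = P(i -> 1):
  [5/6, -1/3, 0] . (a_2, a_3, a_4) = 1/4
  [-1/12, 11/12, -1/6] . (a_2, a_3, a_4) = 1/6
  [-5/12, -1/6, 5/6] . (a_2, a_3, a_4) = 1/12

Solving yields:
  a_2 = 29/70
  a_3 = 2/7
  a_4 = 51/140

Starting state is 2, so the absorption probability is a_2 = 29/70.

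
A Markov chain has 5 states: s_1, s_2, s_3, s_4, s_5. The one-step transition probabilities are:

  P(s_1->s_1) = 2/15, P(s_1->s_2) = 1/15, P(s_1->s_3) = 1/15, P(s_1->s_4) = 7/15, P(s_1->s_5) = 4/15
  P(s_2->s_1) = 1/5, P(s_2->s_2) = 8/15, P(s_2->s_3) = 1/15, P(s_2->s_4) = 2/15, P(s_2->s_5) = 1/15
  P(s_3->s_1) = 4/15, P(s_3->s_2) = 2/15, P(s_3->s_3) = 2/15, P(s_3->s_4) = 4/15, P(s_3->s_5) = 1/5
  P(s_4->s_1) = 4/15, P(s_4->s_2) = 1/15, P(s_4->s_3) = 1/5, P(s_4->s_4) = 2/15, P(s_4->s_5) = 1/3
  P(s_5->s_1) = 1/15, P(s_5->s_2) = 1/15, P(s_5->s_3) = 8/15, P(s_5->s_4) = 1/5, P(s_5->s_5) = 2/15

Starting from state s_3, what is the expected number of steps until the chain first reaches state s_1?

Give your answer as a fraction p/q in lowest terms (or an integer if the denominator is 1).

Answer: 35970/7793

Derivation:
Let h_i = expected steps to first reach s_1 from state i.
Boundary: h_s_1 = 0.
First-step equations for the other states:
  h_s_2 = 1 + 1/5*h_s_1 + 8/15*h_s_2 + 1/15*h_s_3 + 2/15*h_s_4 + 1/15*h_s_5
  h_s_3 = 1 + 4/15*h_s_1 + 2/15*h_s_2 + 2/15*h_s_3 + 4/15*h_s_4 + 1/5*h_s_5
  h_s_4 = 1 + 4/15*h_s_1 + 1/15*h_s_2 + 1/5*h_s_3 + 2/15*h_s_4 + 1/3*h_s_5
  h_s_5 = 1 + 1/15*h_s_1 + 1/15*h_s_2 + 8/15*h_s_3 + 1/5*h_s_4 + 2/15*h_s_5

Substituting h_s_1 = 0 and rearranging gives the linear system (I - Q) h = 1:
  [7/15, -1/15, -2/15, -1/15] . (h_s_2, h_s_3, h_s_4, h_s_5) = 1
  [-2/15, 13/15, -4/15, -1/5] . (h_s_2, h_s_3, h_s_4, h_s_5) = 1
  [-1/15, -1/5, 13/15, -1/3] . (h_s_2, h_s_3, h_s_4, h_s_5) = 1
  [-1/15, -8/15, -1/5, 13/15] . (h_s_2, h_s_3, h_s_4, h_s_5) = 1

Solving yields:
  h_s_2 = 38370/7793
  h_s_3 = 35970/7793
  h_s_4 = 36600/7793
  h_s_5 = 42525/7793

Starting state is s_3, so the expected hitting time is h_s_3 = 35970/7793.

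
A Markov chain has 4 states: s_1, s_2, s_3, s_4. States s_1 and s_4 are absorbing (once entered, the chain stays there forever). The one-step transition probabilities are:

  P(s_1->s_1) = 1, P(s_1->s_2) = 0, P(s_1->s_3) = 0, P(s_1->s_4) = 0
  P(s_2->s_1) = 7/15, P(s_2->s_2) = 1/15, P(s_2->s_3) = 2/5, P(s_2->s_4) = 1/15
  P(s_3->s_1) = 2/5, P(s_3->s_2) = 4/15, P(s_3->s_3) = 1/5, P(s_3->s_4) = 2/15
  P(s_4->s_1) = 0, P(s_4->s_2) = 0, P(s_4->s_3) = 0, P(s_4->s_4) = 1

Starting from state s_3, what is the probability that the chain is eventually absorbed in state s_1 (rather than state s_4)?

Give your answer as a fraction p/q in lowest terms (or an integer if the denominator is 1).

Answer: 7/9

Derivation:
Let a_i = P(absorbed in s_1 | start in state i).
Boundary conditions: a_s_1 = 1, a_s_4 = 0.
For each transient state i, a_i = sum_j P(i->j) * a_j:
  a_s_2 = 7/15*a_s_1 + 1/15*a_s_2 + 2/5*a_s_3 + 1/15*a_s_4
  a_s_3 = 2/5*a_s_1 + 4/15*a_s_2 + 1/5*a_s_3 + 2/15*a_s_4

Substituting a_s_1 = 1 and a_s_4 = 0, rearrange to (I - Q) a = r where r[i] = P(i -> s_1):
  [14/15, -2/5] . (a_s_2, a_s_3) = 7/15
  [-4/15, 4/5] . (a_s_2, a_s_3) = 2/5

Solving yields:
  a_s_2 = 5/6
  a_s_3 = 7/9

Starting state is s_3, so the absorption probability is a_s_3 = 7/9.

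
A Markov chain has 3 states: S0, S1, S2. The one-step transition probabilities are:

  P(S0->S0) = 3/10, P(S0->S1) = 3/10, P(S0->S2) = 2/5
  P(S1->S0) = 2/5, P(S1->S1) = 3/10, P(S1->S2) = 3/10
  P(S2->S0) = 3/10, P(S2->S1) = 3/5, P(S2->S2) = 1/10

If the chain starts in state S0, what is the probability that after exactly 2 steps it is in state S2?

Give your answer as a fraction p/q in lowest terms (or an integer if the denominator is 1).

Computing P^2 by repeated multiplication:
P^1 =
  S0: [3/10, 3/10, 2/5]
  S1: [2/5, 3/10, 3/10]
  S2: [3/10, 3/5, 1/10]
P^2 =
  S0: [33/100, 21/50, 1/4]
  S1: [33/100, 39/100, 7/25]
  S2: [9/25, 33/100, 31/100]

(P^2)[S0 -> S2] = 1/4

Answer: 1/4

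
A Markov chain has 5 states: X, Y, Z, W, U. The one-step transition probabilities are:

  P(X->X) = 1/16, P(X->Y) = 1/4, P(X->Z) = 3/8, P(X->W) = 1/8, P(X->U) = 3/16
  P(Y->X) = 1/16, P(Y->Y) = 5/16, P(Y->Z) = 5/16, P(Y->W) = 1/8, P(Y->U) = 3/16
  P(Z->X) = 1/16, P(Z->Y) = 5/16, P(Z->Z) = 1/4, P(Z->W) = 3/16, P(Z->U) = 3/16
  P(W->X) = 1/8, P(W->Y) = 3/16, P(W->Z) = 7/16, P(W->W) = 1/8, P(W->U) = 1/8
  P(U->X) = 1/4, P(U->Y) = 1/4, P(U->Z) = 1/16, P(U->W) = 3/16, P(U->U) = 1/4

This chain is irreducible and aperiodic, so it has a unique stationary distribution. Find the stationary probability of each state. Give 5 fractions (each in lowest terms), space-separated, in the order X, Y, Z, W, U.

Answer: 1750/16249 4463/16249 4451/16249 2502/16249 3083/16249

Derivation:
The stationary distribution satisfies pi = pi * P, i.e.:
  pi_X = 1/16*pi_X + 1/16*pi_Y + 1/16*pi_Z + 1/8*pi_W + 1/4*pi_U
  pi_Y = 1/4*pi_X + 5/16*pi_Y + 5/16*pi_Z + 3/16*pi_W + 1/4*pi_U
  pi_Z = 3/8*pi_X + 5/16*pi_Y + 1/4*pi_Z + 7/16*pi_W + 1/16*pi_U
  pi_W = 1/8*pi_X + 1/8*pi_Y + 3/16*pi_Z + 1/8*pi_W + 3/16*pi_U
  pi_U = 3/16*pi_X + 3/16*pi_Y + 3/16*pi_Z + 1/8*pi_W + 1/4*pi_U
with normalization: pi_X + pi_Y + pi_Z + pi_W + pi_U = 1.

Using the first 4 balance equations plus normalization, the linear system A*pi = b is:
  [-15/16, 1/16, 1/16, 1/8, 1/4] . pi = 0
  [1/4, -11/16, 5/16, 3/16, 1/4] . pi = 0
  [3/8, 5/16, -3/4, 7/16, 1/16] . pi = 0
  [1/8, 1/8, 3/16, -7/8, 3/16] . pi = 0
  [1, 1, 1, 1, 1] . pi = 1

Solving yields:
  pi_X = 1750/16249
  pi_Y = 4463/16249
  pi_Z = 4451/16249
  pi_W = 2502/16249
  pi_U = 3083/16249

Verification (pi * P):
  1750/16249*1/16 + 4463/16249*1/16 + 4451/16249*1/16 + 2502/16249*1/8 + 3083/16249*1/4 = 1750/16249 = pi_X  (ok)
  1750/16249*1/4 + 4463/16249*5/16 + 4451/16249*5/16 + 2502/16249*3/16 + 3083/16249*1/4 = 4463/16249 = pi_Y  (ok)
  1750/16249*3/8 + 4463/16249*5/16 + 4451/16249*1/4 + 2502/16249*7/16 + 3083/16249*1/16 = 4451/16249 = pi_Z  (ok)
  1750/16249*1/8 + 4463/16249*1/8 + 4451/16249*3/16 + 2502/16249*1/8 + 3083/16249*3/16 = 2502/16249 = pi_W  (ok)
  1750/16249*3/16 + 4463/16249*3/16 + 4451/16249*3/16 + 2502/16249*1/8 + 3083/16249*1/4 = 3083/16249 = pi_U  (ok)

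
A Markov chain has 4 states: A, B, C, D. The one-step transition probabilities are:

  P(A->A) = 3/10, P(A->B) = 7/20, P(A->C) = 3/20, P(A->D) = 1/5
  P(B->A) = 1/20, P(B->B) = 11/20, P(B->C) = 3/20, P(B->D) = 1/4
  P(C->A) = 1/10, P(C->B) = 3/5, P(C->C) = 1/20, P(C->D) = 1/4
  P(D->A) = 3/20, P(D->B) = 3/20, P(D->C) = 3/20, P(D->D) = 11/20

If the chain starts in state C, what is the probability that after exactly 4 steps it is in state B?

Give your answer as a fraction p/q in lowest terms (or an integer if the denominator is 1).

Answer: 7949/20000

Derivation:
Computing P^4 by repeated multiplication:
P^1 =
  A: [3/10, 7/20, 3/20, 1/5]
  B: [1/20, 11/20, 3/20, 1/4]
  C: [1/10, 3/5, 1/20, 1/4]
  D: [3/20, 3/20, 3/20, 11/20]
P^2 =
  A: [61/400, 167/400, 27/200, 59/200]
  B: [19/200, 179/400, 27/200, 129/400]
  C: [41/400, 173/400, 29/200, 8/25]
  D: [3/20, 123/400, 27/200, 163/400]
P^3 =
  A: [199/1600, 1633/4000, 273/2000, 2647/8000]
  B: [451/4000, 327/800, 273/2000, 171/500]
  C: [919/8000, 327/800, 271/2000, 2727/8000]
  D: [27/200, 291/800, 273/2000, 1459/4000]
P^4 =
  A: [19361/160000, 999/2500, 2727/20000, 54887/160000]
  B: [9537/80000, 15899/40000, 2727/20000, 27757/80000]
  C: [19133/160000, 7949/20000, 2729/20000, 55443/160000]
  D: [2541/20000, 15357/40000, 2727/20000, 14107/40000]

(P^4)[C -> B] = 7949/20000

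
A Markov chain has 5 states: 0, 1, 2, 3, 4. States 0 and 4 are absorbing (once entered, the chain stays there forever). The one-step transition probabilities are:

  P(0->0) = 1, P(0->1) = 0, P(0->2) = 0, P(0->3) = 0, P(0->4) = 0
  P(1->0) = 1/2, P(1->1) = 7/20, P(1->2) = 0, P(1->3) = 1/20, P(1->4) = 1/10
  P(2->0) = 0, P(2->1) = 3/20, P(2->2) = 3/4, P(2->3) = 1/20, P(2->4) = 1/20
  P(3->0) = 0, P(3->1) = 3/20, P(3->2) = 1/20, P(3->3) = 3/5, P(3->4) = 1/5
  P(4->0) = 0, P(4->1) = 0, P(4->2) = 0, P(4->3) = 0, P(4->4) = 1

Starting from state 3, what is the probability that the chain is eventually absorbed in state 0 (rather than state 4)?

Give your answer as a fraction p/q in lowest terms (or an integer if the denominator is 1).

Answer: 60/163

Derivation:
Let a_i = P(absorbed in 0 | start in state i).
Boundary conditions: a_0 = 1, a_4 = 0.
For each transient state i, a_i = sum_j P(i->j) * a_j:
  a_1 = 1/2*a_0 + 7/20*a_1 + 0*a_2 + 1/20*a_3 + 1/10*a_4
  a_2 = 0*a_0 + 3/20*a_1 + 3/4*a_2 + 1/20*a_3 + 1/20*a_4
  a_3 = 0*a_0 + 3/20*a_1 + 1/20*a_2 + 3/5*a_3 + 1/5*a_4

Substituting a_0 = 1 and a_4 = 0, rearrange to (I - Q) a = r where r[i] = P(i -> 0):
  [13/20, 0, -1/20] . (a_1, a_2, a_3) = 1/2
  [-3/20, 1/4, -1/20] . (a_1, a_2, a_3) = 0
  [-3/20, -1/20, 2/5] . (a_1, a_2, a_3) = 0

Solving yields:
  a_1 = 130/163
  a_2 = 90/163
  a_3 = 60/163

Starting state is 3, so the absorption probability is a_3 = 60/163.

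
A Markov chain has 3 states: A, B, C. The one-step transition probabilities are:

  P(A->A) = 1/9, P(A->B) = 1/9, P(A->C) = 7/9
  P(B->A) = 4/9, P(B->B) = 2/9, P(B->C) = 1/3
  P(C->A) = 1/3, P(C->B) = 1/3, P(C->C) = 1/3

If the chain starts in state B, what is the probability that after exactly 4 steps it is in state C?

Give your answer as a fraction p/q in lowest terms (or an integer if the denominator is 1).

Answer: 3059/6561

Derivation:
Computing P^4 by repeated multiplication:
P^1 =
  A: [1/9, 1/9, 7/9]
  B: [4/9, 2/9, 1/3]
  C: [1/3, 1/3, 1/3]
P^2 =
  A: [26/81, 8/27, 31/81]
  B: [7/27, 17/81, 43/81]
  C: [8/27, 2/9, 13/27]
P^3 =
  A: [215/729, 167/729, 347/729]
  B: [218/729, 184/729, 109/243]
  C: [71/243, 59/243, 113/243]
P^4 =
  A: [1924/6561, 530/2187, 3047/6561]
  B: [215/729, 1567/6561, 3059/6561]
  C: [646/2187, 176/729, 1013/2187]

(P^4)[B -> C] = 3059/6561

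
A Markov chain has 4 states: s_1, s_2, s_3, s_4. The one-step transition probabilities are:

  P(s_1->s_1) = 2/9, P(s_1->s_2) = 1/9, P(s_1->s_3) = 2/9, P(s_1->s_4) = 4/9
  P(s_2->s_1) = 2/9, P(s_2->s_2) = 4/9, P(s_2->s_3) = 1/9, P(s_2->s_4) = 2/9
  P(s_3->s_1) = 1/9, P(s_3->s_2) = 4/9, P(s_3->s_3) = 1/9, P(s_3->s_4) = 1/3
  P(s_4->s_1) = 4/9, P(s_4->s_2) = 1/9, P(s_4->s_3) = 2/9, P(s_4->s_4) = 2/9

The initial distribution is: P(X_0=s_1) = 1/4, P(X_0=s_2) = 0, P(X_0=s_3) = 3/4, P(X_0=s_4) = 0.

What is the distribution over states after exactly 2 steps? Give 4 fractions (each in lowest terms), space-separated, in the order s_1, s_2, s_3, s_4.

Answer: 31/108 5/18 1/6 29/108

Derivation:
Propagating the distribution step by step (d_{t+1} = d_t * P):
d_0 = (s_1=1/4, s_2=0, s_3=3/4, s_4=0)
  d_1[s_1] = 1/4*2/9 + 0*2/9 + 3/4*1/9 + 0*4/9 = 5/36
  d_1[s_2] = 1/4*1/9 + 0*4/9 + 3/4*4/9 + 0*1/9 = 13/36
  d_1[s_3] = 1/4*2/9 + 0*1/9 + 3/4*1/9 + 0*2/9 = 5/36
  d_1[s_4] = 1/4*4/9 + 0*2/9 + 3/4*1/3 + 0*2/9 = 13/36
d_1 = (s_1=5/36, s_2=13/36, s_3=5/36, s_4=13/36)
  d_2[s_1] = 5/36*2/9 + 13/36*2/9 + 5/36*1/9 + 13/36*4/9 = 31/108
  d_2[s_2] = 5/36*1/9 + 13/36*4/9 + 5/36*4/9 + 13/36*1/9 = 5/18
  d_2[s_3] = 5/36*2/9 + 13/36*1/9 + 5/36*1/9 + 13/36*2/9 = 1/6
  d_2[s_4] = 5/36*4/9 + 13/36*2/9 + 5/36*1/3 + 13/36*2/9 = 29/108
d_2 = (s_1=31/108, s_2=5/18, s_3=1/6, s_4=29/108)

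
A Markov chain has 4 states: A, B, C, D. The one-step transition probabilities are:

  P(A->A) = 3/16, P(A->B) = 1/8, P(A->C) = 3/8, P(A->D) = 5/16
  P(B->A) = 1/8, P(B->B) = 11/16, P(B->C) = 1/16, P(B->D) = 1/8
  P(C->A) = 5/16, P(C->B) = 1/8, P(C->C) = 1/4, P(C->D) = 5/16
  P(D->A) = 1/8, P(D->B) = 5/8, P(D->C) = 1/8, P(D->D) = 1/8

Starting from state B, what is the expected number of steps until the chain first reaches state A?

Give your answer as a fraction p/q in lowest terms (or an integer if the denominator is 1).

Let h_i = expected steps to first reach A from state i.
Boundary: h_A = 0.
First-step equations for the other states:
  h_B = 1 + 1/8*h_A + 11/16*h_B + 1/16*h_C + 1/8*h_D
  h_C = 1 + 5/16*h_A + 1/8*h_B + 1/4*h_C + 5/16*h_D
  h_D = 1 + 1/8*h_A + 5/8*h_B + 1/8*h_C + 1/8*h_D

Substituting h_A = 0 and rearranging gives the linear system (I - Q) h = 1:
  [5/16, -1/16, -1/8] . (h_B, h_C, h_D) = 1
  [-1/8, 3/4, -5/16] . (h_B, h_C, h_D) = 1
  [-5/8, -1/8, 7/8] . (h_B, h_C, h_D) = 1

Solving yields:
  h_B = 205/29
  h_C = 157/29
  h_D = 202/29

Starting state is B, so the expected hitting time is h_B = 205/29.

Answer: 205/29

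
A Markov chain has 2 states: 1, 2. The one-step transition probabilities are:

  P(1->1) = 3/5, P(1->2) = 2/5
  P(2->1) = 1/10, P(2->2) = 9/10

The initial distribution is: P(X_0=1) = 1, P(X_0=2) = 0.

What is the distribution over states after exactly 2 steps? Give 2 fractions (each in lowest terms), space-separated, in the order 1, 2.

Answer: 2/5 3/5

Derivation:
Propagating the distribution step by step (d_{t+1} = d_t * P):
d_0 = (1=1, 2=0)
  d_1[1] = 1*3/5 + 0*1/10 = 3/5
  d_1[2] = 1*2/5 + 0*9/10 = 2/5
d_1 = (1=3/5, 2=2/5)
  d_2[1] = 3/5*3/5 + 2/5*1/10 = 2/5
  d_2[2] = 3/5*2/5 + 2/5*9/10 = 3/5
d_2 = (1=2/5, 2=3/5)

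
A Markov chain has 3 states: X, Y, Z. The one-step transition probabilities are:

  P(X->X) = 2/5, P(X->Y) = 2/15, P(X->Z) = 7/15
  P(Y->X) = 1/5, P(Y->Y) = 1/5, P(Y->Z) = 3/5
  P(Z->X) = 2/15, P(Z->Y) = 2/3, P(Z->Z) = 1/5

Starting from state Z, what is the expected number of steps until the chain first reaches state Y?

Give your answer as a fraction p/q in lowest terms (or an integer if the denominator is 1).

Let h_i = expected steps to first reach Y from state i.
Boundary: h_Y = 0.
First-step equations for the other states:
  h_X = 1 + 2/5*h_X + 2/15*h_Y + 7/15*h_Z
  h_Z = 1 + 2/15*h_X + 2/3*h_Y + 1/5*h_Z

Substituting h_Y = 0 and rearranging gives the linear system (I - Q) h = 1:
  [3/5, -7/15] . (h_X, h_Z) = 1
  [-2/15, 4/5] . (h_X, h_Z) = 1

Solving yields:
  h_X = 285/94
  h_Z = 165/94

Starting state is Z, so the expected hitting time is h_Z = 165/94.

Answer: 165/94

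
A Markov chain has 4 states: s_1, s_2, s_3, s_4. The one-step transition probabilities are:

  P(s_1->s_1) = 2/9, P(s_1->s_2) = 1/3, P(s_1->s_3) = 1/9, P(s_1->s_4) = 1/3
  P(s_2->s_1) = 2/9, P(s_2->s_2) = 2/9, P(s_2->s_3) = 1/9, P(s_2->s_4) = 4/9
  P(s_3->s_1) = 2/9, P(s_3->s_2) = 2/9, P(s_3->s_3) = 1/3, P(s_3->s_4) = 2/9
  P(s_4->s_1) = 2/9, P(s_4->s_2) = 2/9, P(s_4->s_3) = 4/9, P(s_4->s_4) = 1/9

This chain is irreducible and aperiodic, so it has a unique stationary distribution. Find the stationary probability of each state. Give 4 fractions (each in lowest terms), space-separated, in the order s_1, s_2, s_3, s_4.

Answer: 2/9 20/81 7/27 22/81

Derivation:
The stationary distribution satisfies pi = pi * P, i.e.:
  pi_s_1 = 2/9*pi_s_1 + 2/9*pi_s_2 + 2/9*pi_s_3 + 2/9*pi_s_4
  pi_s_2 = 1/3*pi_s_1 + 2/9*pi_s_2 + 2/9*pi_s_3 + 2/9*pi_s_4
  pi_s_3 = 1/9*pi_s_1 + 1/9*pi_s_2 + 1/3*pi_s_3 + 4/9*pi_s_4
  pi_s_4 = 1/3*pi_s_1 + 4/9*pi_s_2 + 2/9*pi_s_3 + 1/9*pi_s_4
with normalization: pi_s_1 + pi_s_2 + pi_s_3 + pi_s_4 = 1.

Using the first 3 balance equations plus normalization, the linear system A*pi = b is:
  [-7/9, 2/9, 2/9, 2/9] . pi = 0
  [1/3, -7/9, 2/9, 2/9] . pi = 0
  [1/9, 1/9, -2/3, 4/9] . pi = 0
  [1, 1, 1, 1] . pi = 1

Solving yields:
  pi_s_1 = 2/9
  pi_s_2 = 20/81
  pi_s_3 = 7/27
  pi_s_4 = 22/81

Verification (pi * P):
  2/9*2/9 + 20/81*2/9 + 7/27*2/9 + 22/81*2/9 = 2/9 = pi_s_1  (ok)
  2/9*1/3 + 20/81*2/9 + 7/27*2/9 + 22/81*2/9 = 20/81 = pi_s_2  (ok)
  2/9*1/9 + 20/81*1/9 + 7/27*1/3 + 22/81*4/9 = 7/27 = pi_s_3  (ok)
  2/9*1/3 + 20/81*4/9 + 7/27*2/9 + 22/81*1/9 = 22/81 = pi_s_4  (ok)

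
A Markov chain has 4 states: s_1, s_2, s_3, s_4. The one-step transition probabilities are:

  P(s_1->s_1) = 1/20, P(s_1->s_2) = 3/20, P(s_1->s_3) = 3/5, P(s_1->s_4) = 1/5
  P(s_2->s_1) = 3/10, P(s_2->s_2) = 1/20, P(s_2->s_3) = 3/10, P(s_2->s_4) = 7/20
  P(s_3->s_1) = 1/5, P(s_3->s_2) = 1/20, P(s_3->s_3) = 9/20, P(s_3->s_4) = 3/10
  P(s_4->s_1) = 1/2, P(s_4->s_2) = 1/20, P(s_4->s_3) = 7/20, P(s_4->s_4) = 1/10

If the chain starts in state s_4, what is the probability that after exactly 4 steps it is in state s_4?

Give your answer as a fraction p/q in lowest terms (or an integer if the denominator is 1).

Answer: 9169/40000

Derivation:
Computing P^4 by repeated multiplication:
P^1 =
  s_1: [1/20, 3/20, 3/5, 1/5]
  s_2: [3/10, 1/20, 3/10, 7/20]
  s_3: [1/5, 1/20, 9/20, 3/10]
  s_4: [1/2, 1/20, 7/20, 1/10]
P^2 =
  s_1: [107/400, 11/200, 83/200, 21/80]
  s_2: [53/200, 2/25, 181/400, 81/400]
  s_3: [53/200, 7/100, 177/400, 89/400]
  s_4: [4/25, 1/10, 203/400, 93/400]
P^3 =
  s_1: [1953/8000, 307/4000, 729/1600, 447/2000]
  s_2: [229/1000, 153/2000, 183/400, 237/1000]
  s_3: [117/500, 153/2000, 457/1000, 93/400]
  s_4: [1023/4000, 33/500, 1743/4000, 97/400]
P^4 =
  s_1: [38097/160000, 5953/80000, 72441/160000, 9389/40000]
  s_2: [611/2500, 729/10000, 17967/40000, 9341/40000]
  s_3: [2423/10000, 367/5000, 3603/8000, 9357/40000]
  s_4: [19279/80000, 3023/40000, 36337/80000, 9169/40000]

(P^4)[s_4 -> s_4] = 9169/40000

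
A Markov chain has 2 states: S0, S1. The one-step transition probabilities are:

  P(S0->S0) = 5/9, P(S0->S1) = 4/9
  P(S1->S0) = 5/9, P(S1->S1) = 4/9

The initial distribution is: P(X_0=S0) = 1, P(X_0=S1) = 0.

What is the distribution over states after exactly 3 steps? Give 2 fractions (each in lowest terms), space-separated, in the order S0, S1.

Propagating the distribution step by step (d_{t+1} = d_t * P):
d_0 = (S0=1, S1=0)
  d_1[S0] = 1*5/9 + 0*5/9 = 5/9
  d_1[S1] = 1*4/9 + 0*4/9 = 4/9
d_1 = (S0=5/9, S1=4/9)
  d_2[S0] = 5/9*5/9 + 4/9*5/9 = 5/9
  d_2[S1] = 5/9*4/9 + 4/9*4/9 = 4/9
d_2 = (S0=5/9, S1=4/9)
  d_3[S0] = 5/9*5/9 + 4/9*5/9 = 5/9
  d_3[S1] = 5/9*4/9 + 4/9*4/9 = 4/9
d_3 = (S0=5/9, S1=4/9)

Answer: 5/9 4/9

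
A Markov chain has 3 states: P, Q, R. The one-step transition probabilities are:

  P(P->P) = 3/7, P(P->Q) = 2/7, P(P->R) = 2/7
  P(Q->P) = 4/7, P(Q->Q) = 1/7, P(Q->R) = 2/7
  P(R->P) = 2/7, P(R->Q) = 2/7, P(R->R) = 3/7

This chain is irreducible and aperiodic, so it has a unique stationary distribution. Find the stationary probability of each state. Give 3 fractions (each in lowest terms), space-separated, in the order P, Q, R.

The stationary distribution satisfies pi = pi * P, i.e.:
  pi_P = 3/7*pi_P + 4/7*pi_Q + 2/7*pi_R
  pi_Q = 2/7*pi_P + 1/7*pi_Q + 2/7*pi_R
  pi_R = 2/7*pi_P + 2/7*pi_Q + 3/7*pi_R
with normalization: pi_P + pi_Q + pi_R = 1.

Using the first 2 balance equations plus normalization, the linear system A*pi = b is:
  [-4/7, 4/7, 2/7] . pi = 0
  [2/7, -6/7, 2/7] . pi = 0
  [1, 1, 1] . pi = 1

Solving yields:
  pi_P = 5/12
  pi_Q = 1/4
  pi_R = 1/3

Verification (pi * P):
  5/12*3/7 + 1/4*4/7 + 1/3*2/7 = 5/12 = pi_P  (ok)
  5/12*2/7 + 1/4*1/7 + 1/3*2/7 = 1/4 = pi_Q  (ok)
  5/12*2/7 + 1/4*2/7 + 1/3*3/7 = 1/3 = pi_R  (ok)

Answer: 5/12 1/4 1/3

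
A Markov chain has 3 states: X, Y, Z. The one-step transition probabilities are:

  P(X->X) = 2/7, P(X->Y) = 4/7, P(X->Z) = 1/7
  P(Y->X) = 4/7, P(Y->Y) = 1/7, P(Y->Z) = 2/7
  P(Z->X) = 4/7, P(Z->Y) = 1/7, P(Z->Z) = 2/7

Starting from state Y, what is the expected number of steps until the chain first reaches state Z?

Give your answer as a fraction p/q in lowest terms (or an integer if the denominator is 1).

Let h_i = expected steps to first reach Z from state i.
Boundary: h_Z = 0.
First-step equations for the other states:
  h_X = 1 + 2/7*h_X + 4/7*h_Y + 1/7*h_Z
  h_Y = 1 + 4/7*h_X + 1/7*h_Y + 2/7*h_Z

Substituting h_Z = 0 and rearranging gives the linear system (I - Q) h = 1:
  [5/7, -4/7] . (h_X, h_Y) = 1
  [-4/7, 6/7] . (h_X, h_Y) = 1

Solving yields:
  h_X = 5
  h_Y = 9/2

Starting state is Y, so the expected hitting time is h_Y = 9/2.

Answer: 9/2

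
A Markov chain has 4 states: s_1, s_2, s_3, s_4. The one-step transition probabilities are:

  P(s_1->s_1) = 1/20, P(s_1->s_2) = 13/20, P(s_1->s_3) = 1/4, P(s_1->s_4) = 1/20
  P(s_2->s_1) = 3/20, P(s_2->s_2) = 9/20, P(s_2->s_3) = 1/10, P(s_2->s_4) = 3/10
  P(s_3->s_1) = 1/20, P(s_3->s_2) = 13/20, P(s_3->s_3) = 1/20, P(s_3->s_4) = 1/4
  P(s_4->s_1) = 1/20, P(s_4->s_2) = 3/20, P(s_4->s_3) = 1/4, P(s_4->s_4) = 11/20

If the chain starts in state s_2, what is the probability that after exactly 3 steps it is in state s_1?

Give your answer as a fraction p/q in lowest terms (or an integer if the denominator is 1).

Computing P^3 by repeated multiplication:
P^1 =
  s_1: [1/20, 13/20, 1/4, 1/20]
  s_2: [3/20, 9/20, 1/10, 3/10]
  s_3: [1/20, 13/20, 1/20, 1/4]
  s_4: [1/20, 3/20, 1/4, 11/20]
P^2 =
  s_1: [23/200, 99/200, 41/400, 23/80]
  s_2: [19/200, 41/100, 13/80, 133/400]
  s_3: [23/200, 79/200, 57/400, 139/400]
  s_4: [13/200, 69/200, 71/400, 33/80]
P^3 =
  s_1: [199/2000, 1629/4000, 621/4000, 169/500]
  s_2: [91/1000, 1607/4000, 39/250, 281/800]
  s_3: [179/2000, 1589/4000, 649/4000, 351/1000]
  s_4: [169/2000, 1499/4000, 651/4000, 189/500]

(P^3)[s_2 -> s_1] = 91/1000

Answer: 91/1000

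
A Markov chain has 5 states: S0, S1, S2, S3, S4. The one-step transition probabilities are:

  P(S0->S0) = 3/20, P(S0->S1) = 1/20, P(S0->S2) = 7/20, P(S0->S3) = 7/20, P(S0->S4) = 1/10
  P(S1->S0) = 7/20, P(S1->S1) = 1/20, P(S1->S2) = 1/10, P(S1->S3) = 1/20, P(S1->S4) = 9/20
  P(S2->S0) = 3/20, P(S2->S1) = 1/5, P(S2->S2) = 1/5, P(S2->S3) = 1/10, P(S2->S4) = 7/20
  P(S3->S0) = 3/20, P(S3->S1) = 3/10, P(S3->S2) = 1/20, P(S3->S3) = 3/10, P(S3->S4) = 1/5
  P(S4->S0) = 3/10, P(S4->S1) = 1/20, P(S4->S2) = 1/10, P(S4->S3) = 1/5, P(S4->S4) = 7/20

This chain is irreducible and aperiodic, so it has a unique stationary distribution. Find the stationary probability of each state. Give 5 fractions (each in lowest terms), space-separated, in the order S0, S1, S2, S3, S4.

The stationary distribution satisfies pi = pi * P, i.e.:
  pi_S0 = 3/20*pi_S0 + 7/20*pi_S1 + 3/20*pi_S2 + 3/20*pi_S3 + 3/10*pi_S4
  pi_S1 = 1/20*pi_S0 + 1/20*pi_S1 + 1/5*pi_S2 + 3/10*pi_S3 + 1/20*pi_S4
  pi_S2 = 7/20*pi_S0 + 1/10*pi_S1 + 1/5*pi_S2 + 1/20*pi_S3 + 1/10*pi_S4
  pi_S3 = 7/20*pi_S0 + 1/20*pi_S1 + 1/10*pi_S2 + 3/10*pi_S3 + 1/5*pi_S4
  pi_S4 = 1/10*pi_S0 + 9/20*pi_S1 + 7/20*pi_S2 + 1/5*pi_S3 + 7/20*pi_S4
with normalization: pi_S0 + pi_S1 + pi_S2 + pi_S3 + pi_S4 = 1.

Using the first 4 balance equations plus normalization, the linear system A*pi = b is:
  [-17/20, 7/20, 3/20, 3/20, 3/10] . pi = 0
  [1/20, -19/20, 1/5, 3/10, 1/20] . pi = 0
  [7/20, 1/10, -4/5, 1/20, 1/10] . pi = 0
  [7/20, 1/20, 1/10, -7/10, 1/5] . pi = 0
  [1, 1, 1, 1, 1] . pi = 1

Solving yields:
  pi_S0 = 35081/161592
  pi_S1 = 20797/161592
  pi_S2 = 8577/53864
  pi_S3 = 35431/161592
  pi_S4 = 5569/20199

Verification (pi * P):
  35081/161592*3/20 + 20797/161592*7/20 + 8577/53864*3/20 + 35431/161592*3/20 + 5569/20199*3/10 = 35081/161592 = pi_S0  (ok)
  35081/161592*1/20 + 20797/161592*1/20 + 8577/53864*1/5 + 35431/161592*3/10 + 5569/20199*1/20 = 20797/161592 = pi_S1  (ok)
  35081/161592*7/20 + 20797/161592*1/10 + 8577/53864*1/5 + 35431/161592*1/20 + 5569/20199*1/10 = 8577/53864 = pi_S2  (ok)
  35081/161592*7/20 + 20797/161592*1/20 + 8577/53864*1/10 + 35431/161592*3/10 + 5569/20199*1/5 = 35431/161592 = pi_S3  (ok)
  35081/161592*1/10 + 20797/161592*9/20 + 8577/53864*7/20 + 35431/161592*1/5 + 5569/20199*7/20 = 5569/20199 = pi_S4  (ok)

Answer: 35081/161592 20797/161592 8577/53864 35431/161592 5569/20199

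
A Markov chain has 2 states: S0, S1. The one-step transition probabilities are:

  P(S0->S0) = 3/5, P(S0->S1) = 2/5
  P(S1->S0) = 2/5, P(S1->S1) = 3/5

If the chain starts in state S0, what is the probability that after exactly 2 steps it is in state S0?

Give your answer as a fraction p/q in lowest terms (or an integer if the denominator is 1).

Computing P^2 by repeated multiplication:
P^1 =
  S0: [3/5, 2/5]
  S1: [2/5, 3/5]
P^2 =
  S0: [13/25, 12/25]
  S1: [12/25, 13/25]

(P^2)[S0 -> S0] = 13/25

Answer: 13/25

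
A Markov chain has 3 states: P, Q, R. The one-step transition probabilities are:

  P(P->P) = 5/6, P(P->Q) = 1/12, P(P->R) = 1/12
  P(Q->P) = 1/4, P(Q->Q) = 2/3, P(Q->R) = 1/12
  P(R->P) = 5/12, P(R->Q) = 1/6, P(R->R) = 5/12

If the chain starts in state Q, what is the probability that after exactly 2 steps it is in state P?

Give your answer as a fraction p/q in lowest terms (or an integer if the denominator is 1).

Computing P^2 by repeated multiplication:
P^1 =
  P: [5/6, 1/12, 1/12]
  Q: [1/4, 2/3, 1/12]
  R: [5/12, 1/6, 5/12]
P^2 =
  P: [3/4, 5/36, 1/9]
  Q: [59/144, 23/48, 1/9]
  R: [9/16, 31/144, 2/9]

(P^2)[Q -> P] = 59/144

Answer: 59/144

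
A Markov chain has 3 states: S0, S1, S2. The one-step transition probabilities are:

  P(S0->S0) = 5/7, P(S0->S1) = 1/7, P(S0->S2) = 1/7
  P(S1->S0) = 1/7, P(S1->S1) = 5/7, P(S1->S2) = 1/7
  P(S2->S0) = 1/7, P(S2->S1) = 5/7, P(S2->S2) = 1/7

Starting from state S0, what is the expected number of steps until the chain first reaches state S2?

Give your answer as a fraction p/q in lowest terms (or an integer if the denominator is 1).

Let h_i = expected steps to first reach S2 from state i.
Boundary: h_S2 = 0.
First-step equations for the other states:
  h_S0 = 1 + 5/7*h_S0 + 1/7*h_S1 + 1/7*h_S2
  h_S1 = 1 + 1/7*h_S0 + 5/7*h_S1 + 1/7*h_S2

Substituting h_S2 = 0 and rearranging gives the linear system (I - Q) h = 1:
  [2/7, -1/7] . (h_S0, h_S1) = 1
  [-1/7, 2/7] . (h_S0, h_S1) = 1

Solving yields:
  h_S0 = 7
  h_S1 = 7

Starting state is S0, so the expected hitting time is h_S0 = 7.

Answer: 7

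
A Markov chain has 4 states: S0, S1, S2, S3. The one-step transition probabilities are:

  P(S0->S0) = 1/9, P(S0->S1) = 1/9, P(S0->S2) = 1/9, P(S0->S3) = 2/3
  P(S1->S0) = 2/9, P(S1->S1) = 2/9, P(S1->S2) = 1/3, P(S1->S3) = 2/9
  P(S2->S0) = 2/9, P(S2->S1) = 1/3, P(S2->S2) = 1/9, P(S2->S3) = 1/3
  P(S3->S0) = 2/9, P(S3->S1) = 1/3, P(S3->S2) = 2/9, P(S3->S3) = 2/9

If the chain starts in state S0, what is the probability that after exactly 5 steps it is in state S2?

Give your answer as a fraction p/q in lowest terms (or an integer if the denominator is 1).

Computing P^5 by repeated multiplication:
P^1 =
  S0: [1/9, 1/9, 1/9, 2/3]
  S1: [2/9, 2/9, 1/3, 2/9]
  S2: [2/9, 1/3, 1/9, 1/3]
  S3: [2/9, 1/3, 2/9, 2/9]
P^2 =
  S0: [17/81, 8/27, 17/81, 23/81]
  S1: [16/81, 7/27, 5/27, 29/81]
  S2: [16/81, 20/81, 2/9, 1/3]
  S3: [16/81, 20/81, 17/81, 28/81]
P^3 =
  S0: [145/729, 185/729, 152/729, 247/729]
  S1: [146/729, 190/729, 152/729, 241/729]
  S2: [146/729, 191/729, 148/729, 244/729]
  S3: [146/729, 191/729, 149/729, 1/3]
P^4 =
  S0: [1313/6561, 1712/6561, 1346/6561, 730/2187]
  S1: [1312/6561, 1705/6561, 50/243, 2194/6561]
  S2: [1312/6561, 568/2187, 1355/6561, 730/2187]
  S3: [1312/6561, 568/2187, 1354/6561, 2191/6561]
P^5 =
  S0: [11809/59049, 1705/6561, 12175/59049, 19720/59049]
  S1: [11810/59049, 1706/6561, 4055/19683, 19720/59049]
  S2: [11810/59049, 15355/59049, 1351/6561, 6575/19683]
  S3: [11810/59049, 15355/59049, 12160/59049, 19724/59049]

(P^5)[S0 -> S2] = 12175/59049

Answer: 12175/59049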